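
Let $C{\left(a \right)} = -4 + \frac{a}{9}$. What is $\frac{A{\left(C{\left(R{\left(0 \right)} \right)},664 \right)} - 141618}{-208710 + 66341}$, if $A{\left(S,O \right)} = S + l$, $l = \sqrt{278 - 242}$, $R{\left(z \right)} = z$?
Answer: $\frac{141616}{142369} \approx 0.99471$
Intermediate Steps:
$l = 6$ ($l = \sqrt{36} = 6$)
$C{\left(a \right)} = -4 + \frac{a}{9}$ ($C{\left(a \right)} = -4 + a \frac{1}{9} = -4 + \frac{a}{9}$)
$A{\left(S,O \right)} = 6 + S$ ($A{\left(S,O \right)} = S + 6 = 6 + S$)
$\frac{A{\left(C{\left(R{\left(0 \right)} \right)},664 \right)} - 141618}{-208710 + 66341} = \frac{\left(6 + \left(-4 + \frac{1}{9} \cdot 0\right)\right) - 141618}{-208710 + 66341} = \frac{\left(6 + \left(-4 + 0\right)\right) - 141618}{-142369} = \left(\left(6 - 4\right) - 141618\right) \left(- \frac{1}{142369}\right) = \left(2 - 141618\right) \left(- \frac{1}{142369}\right) = \left(-141616\right) \left(- \frac{1}{142369}\right) = \frac{141616}{142369}$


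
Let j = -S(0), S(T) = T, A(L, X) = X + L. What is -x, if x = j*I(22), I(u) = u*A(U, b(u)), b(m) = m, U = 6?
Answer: 0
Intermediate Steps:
A(L, X) = L + X
I(u) = u*(6 + u)
j = 0 (j = -1*0 = 0)
x = 0 (x = 0*(22*(6 + 22)) = 0*(22*28) = 0*616 = 0)
-x = -1*0 = 0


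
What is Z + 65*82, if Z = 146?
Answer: 5476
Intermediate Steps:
Z + 65*82 = 146 + 65*82 = 146 + 5330 = 5476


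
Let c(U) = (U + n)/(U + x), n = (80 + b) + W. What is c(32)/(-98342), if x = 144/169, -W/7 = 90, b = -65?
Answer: 98527/545994784 ≈ 0.00018045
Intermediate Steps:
W = -630 (W = -7*90 = -630)
n = -615 (n = (80 - 65) - 630 = 15 - 630 = -615)
x = 144/169 (x = 144*(1/169) = 144/169 ≈ 0.85207)
c(U) = (-615 + U)/(144/169 + U) (c(U) = (U - 615)/(U + 144/169) = (-615 + U)/(144/169 + U))
c(32)/(-98342) = (169*(-615 + 32)/(144 + 169*32))/(-98342) = (169*(-583)/(144 + 5408))*(-1/98342) = (169*(-583)/5552)*(-1/98342) = (169*(1/5552)*(-583))*(-1/98342) = -98527/5552*(-1/98342) = 98527/545994784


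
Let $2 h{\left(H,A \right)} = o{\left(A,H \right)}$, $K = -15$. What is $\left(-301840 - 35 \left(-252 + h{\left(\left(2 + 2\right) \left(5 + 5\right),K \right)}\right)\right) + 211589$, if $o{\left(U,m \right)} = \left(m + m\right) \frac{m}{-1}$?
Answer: $-25431$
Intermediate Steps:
$o{\left(U,m \right)} = - 2 m^{2}$ ($o{\left(U,m \right)} = 2 m m \left(-1\right) = 2 m \left(- m\right) = - 2 m^{2}$)
$h{\left(H,A \right)} = - H^{2}$ ($h{\left(H,A \right)} = \frac{\left(-2\right) H^{2}}{2} = - H^{2}$)
$\left(-301840 - 35 \left(-252 + h{\left(\left(2 + 2\right) \left(5 + 5\right),K \right)}\right)\right) + 211589 = \left(-301840 - 35 \left(-252 - \left(\left(2 + 2\right) \left(5 + 5\right)\right)^{2}\right)\right) + 211589 = \left(-301840 - 35 \left(-252 - \left(4 \cdot 10\right)^{2}\right)\right) + 211589 = \left(-301840 - 35 \left(-252 - 40^{2}\right)\right) + 211589 = \left(-301840 - 35 \left(-252 - 1600\right)\right) + 211589 = \left(-301840 - -64820\right) + 211589 = \left(-301840 + 64820\right) + 211589 = -237020 + 211589 = -25431$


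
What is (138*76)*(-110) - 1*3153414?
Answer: -4307094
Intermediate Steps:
(138*76)*(-110) - 1*3153414 = 10488*(-110) - 3153414 = -1153680 - 3153414 = -4307094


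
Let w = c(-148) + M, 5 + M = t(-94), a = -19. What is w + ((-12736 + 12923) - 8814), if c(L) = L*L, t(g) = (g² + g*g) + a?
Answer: 30925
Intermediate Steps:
t(g) = -19 + 2*g² (t(g) = (g² + g*g) - 19 = (g² + g²) - 19 = 2*g² - 19 = -19 + 2*g²)
M = 17648 (M = -5 + (-19 + 2*(-94)²) = -5 + (-19 + 2*8836) = -5 + (-19 + 17672) = -5 + 17653 = 17648)
c(L) = L²
w = 39552 (w = (-148)² + 17648 = 21904 + 17648 = 39552)
w + ((-12736 + 12923) - 8814) = 39552 + ((-12736 + 12923) - 8814) = 39552 + (187 - 8814) = 39552 - 8627 = 30925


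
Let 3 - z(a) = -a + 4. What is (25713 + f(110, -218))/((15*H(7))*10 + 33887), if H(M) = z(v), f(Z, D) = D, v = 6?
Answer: 25495/34637 ≈ 0.73606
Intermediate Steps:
z(a) = -1 + a (z(a) = 3 - (-a + 4) = 3 - (4 - a) = 3 + (-4 + a) = -1 + a)
H(M) = 5 (H(M) = -1 + 6 = 5)
(25713 + f(110, -218))/((15*H(7))*10 + 33887) = (25713 - 218)/((15*5)*10 + 33887) = 25495/(75*10 + 33887) = 25495/(750 + 33887) = 25495/34637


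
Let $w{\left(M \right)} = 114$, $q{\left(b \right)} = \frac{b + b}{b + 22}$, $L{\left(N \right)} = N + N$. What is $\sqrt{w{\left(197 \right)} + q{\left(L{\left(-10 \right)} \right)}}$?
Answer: $\sqrt{94} \approx 9.6954$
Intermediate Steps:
$L{\left(N \right)} = 2 N$
$q{\left(b \right)} = \frac{2 b}{22 + b}$
$\sqrt{w{\left(197 \right)} + q{\left(L{\left(-10 \right)} \right)}} = \sqrt{114 + \frac{2 \cdot 2 \left(-10\right)}{22 + 2 \left(-10\right)}} = \sqrt{114 + 2 \left(-20\right) \frac{1}{22 - 20}} = \sqrt{114 + 2 \left(-20\right) \frac{1}{2}} = \sqrt{114 - 20} = \sqrt{94}$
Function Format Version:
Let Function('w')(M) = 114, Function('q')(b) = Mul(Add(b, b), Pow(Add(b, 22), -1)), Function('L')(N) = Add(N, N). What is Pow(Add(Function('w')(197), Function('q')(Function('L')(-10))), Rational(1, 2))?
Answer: Pow(94, Rational(1, 2)) ≈ 9.6954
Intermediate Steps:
Function('L')(N) = Mul(2, N)
Function('q')(b) = Mul(2, b, Pow(Add(22, b), -1)) (Function('q')(b) = Mul(Mul(2, b), Pow(Add(22, b), -1)) = Mul(2, b, Pow(Add(22, b), -1)))
Pow(Add(Function('w')(197), Function('q')(Function('L')(-10))), Rational(1, 2)) = Pow(Add(114, Mul(2, Mul(2, -10), Pow(Add(22, Mul(2, -10)), -1))), Rational(1, 2)) = Pow(Add(114, Mul(2, -20, Pow(Add(22, -20), -1))), Rational(1, 2)) = Pow(Add(114, Mul(2, -20, Pow(2, -1))), Rational(1, 2)) = Pow(Add(114, Mul(2, -20, Rational(1, 2))), Rational(1, 2)) = Pow(Add(114, -20), Rational(1, 2)) = Pow(94, Rational(1, 2))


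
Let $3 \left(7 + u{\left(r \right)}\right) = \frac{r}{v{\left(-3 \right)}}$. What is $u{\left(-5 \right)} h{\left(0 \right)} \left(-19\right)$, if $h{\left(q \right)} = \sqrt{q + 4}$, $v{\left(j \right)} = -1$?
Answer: $\frac{608}{3} \approx 202.67$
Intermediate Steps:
$h{\left(q \right)} = \sqrt{4 + q}$
$u{\left(r \right)} = -7 - \frac{r}{3}$ ($u{\left(r \right)} = -7 + \frac{r \frac{1}{-1}}{3} = -7 + \frac{r \left(-1\right)}{3} = -7 + \frac{\left(-1\right) r}{3} = -7 - \frac{r}{3}$)
$u{\left(-5 \right)} h{\left(0 \right)} \left(-19\right) = \left(-7 - - \frac{5}{3}\right) \sqrt{4 + 0} \left(-19\right) = \left(-7 + \frac{5}{3}\right) \sqrt{4} \left(-19\right) = \left(- \frac{16}{3}\right) 2 \left(-19\right) = \left(- \frac{32}{3}\right) \left(-19\right) = \frac{608}{3}$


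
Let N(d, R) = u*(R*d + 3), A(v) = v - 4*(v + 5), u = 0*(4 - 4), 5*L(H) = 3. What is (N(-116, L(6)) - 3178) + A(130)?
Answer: -3588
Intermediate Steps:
L(H) = ⅗ (L(H) = (⅕)*3 = ⅗)
u = 0 (u = 0*0 = 0)
A(v) = -20 - 3*v (A(v) = v - 4*(5 + v) = v + (-20 - 4*v) = -20 - 3*v)
N(d, R) = 0 (N(d, R) = 0*(R*d + 3) = 0*(3 + R*d) = 0)
(N(-116, L(6)) - 3178) + A(130) = (0 - 3178) + (-20 - 3*130) = -3178 + (-20 - 390) = -3178 - 410 = -3588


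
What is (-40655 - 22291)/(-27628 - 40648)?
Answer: 2421/2626 ≈ 0.92193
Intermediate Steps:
(-40655 - 22291)/(-27628 - 40648) = -62946/(-68276) = -62946*(-1/68276) = 2421/2626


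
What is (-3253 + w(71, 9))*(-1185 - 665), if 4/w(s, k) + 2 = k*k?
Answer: 475418550/79 ≈ 6.0180e+6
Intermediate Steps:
w(s, k) = 4/(-2 + k**2) (w(s, k) = 4/(-2 + k*k) = 4/(-2 + k**2))
(-3253 + w(71, 9))*(-1185 - 665) = (-3253 + 4/(-2 + 9**2))*(-1185 - 665) = (-3253 + 4/(-2 + 81))*(-1850) = (-3253 + 4/79)*(-1850) = -256983/79*(-1850) = 475418550/79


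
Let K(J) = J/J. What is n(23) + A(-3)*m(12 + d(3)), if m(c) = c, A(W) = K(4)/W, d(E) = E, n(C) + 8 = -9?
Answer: -22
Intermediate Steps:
n(C) = -17 (n(C) = -8 - 9 = -17)
K(J) = 1
A(W) = 1/W
n(23) + A(-3)*m(12 + d(3)) = -17 + (12 + 3)/(-3) = -17 - 1/3*15 = -17 - 5 = -22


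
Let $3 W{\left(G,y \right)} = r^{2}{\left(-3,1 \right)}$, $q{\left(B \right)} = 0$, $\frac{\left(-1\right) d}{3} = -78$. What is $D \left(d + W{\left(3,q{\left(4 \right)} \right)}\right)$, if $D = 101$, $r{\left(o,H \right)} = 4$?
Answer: $\frac{72518}{3} \approx 24173.0$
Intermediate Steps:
$d = 234$ ($d = \left(-3\right) \left(-78\right) = 234$)
$W{\left(G,y \right)} = \frac{16}{3}$ ($W{\left(G,y \right)} = \frac{4^{2}}{3} = \frac{1}{3} \cdot 16 = \frac{16}{3}$)
$D \left(d + W{\left(3,q{\left(4 \right)} \right)}\right) = 101 \left(234 + \frac{16}{3}\right) = 101 \cdot \frac{718}{3} = \frac{72518}{3}$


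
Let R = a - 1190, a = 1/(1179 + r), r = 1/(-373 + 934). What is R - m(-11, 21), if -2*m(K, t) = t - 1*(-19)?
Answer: -773860839/661420 ≈ -1170.0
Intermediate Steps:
r = 1/561 ≈ 0.0017825
a = 561/661420 (a = 1/(1179 + 1/561) = 1/(661420/561) = 561/661420 ≈ 0.00084818)
R = -787089239/661420 (R = 561/661420 - 1190 = -787089239/661420 ≈ -1190.0)
m(K, t) = -19/2 - t/2 (m(K, t) = -(t - 1*(-19))/2 = -(t + 19)/2 = -(19 + t)/2 = -19/2 - t/2)
R - m(-11, 21) = -787089239/661420 - (-19/2 - ½*21) = -787089239/661420 - (-19/2 - 21/2) = -787089239/661420 - 1*(-20) = -787089239/661420 + 20 = -773860839/661420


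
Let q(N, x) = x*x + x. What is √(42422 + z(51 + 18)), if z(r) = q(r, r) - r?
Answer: √47183 ≈ 217.22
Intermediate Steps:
q(N, x) = x + x² (q(N, x) = x² + x = x + x²)
z(r) = -r + r*(1 + r) (z(r) = r*(1 + r) - r = -r + r*(1 + r))
√(42422 + z(51 + 18)) = √(42422 + (51 + 18)²) = √(42422 + 69²) = √(42422 + 4761) = √47183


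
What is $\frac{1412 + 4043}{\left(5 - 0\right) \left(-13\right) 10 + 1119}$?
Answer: $\frac{5455}{469} \approx 11.631$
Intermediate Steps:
$\frac{1412 + 4043}{\left(5 - 0\right) \left(-13\right) 10 + 1119} = \frac{5455}{\left(5 + 0\right) \left(-13\right) 10 + 1119} = \frac{5455}{5 \left(-13\right) 10 + 1119} = \frac{5455}{\left(-65\right) 10 + 1119} = \frac{5455}{-650 + 1119} = \frac{5455}{469}$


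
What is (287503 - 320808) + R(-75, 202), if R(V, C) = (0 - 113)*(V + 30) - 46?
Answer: -28266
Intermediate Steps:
R(V, C) = -3436 - 113*V (R(V, C) = -113*(30 + V) - 46 = (-3390 - 113*V) - 46 = -3436 - 113*V)
(287503 - 320808) + R(-75, 202) = (287503 - 320808) + (-3436 - 113*(-75)) = -33305 + (-3436 + 8475) = -33305 + 5039 = -28266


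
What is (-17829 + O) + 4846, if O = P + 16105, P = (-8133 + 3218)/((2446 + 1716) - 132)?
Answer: 2515349/806 ≈ 3120.8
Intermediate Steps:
P = -983/806 (P = -4915/(4162 - 132) = -4915/4030 = -4915*1/4030 = -983/806 ≈ -1.2196)
O = 12979647/806 (O = -983/806 + 16105 = 12979647/806 ≈ 16104.)
(-17829 + O) + 4846 = (-17829 + 12979647/806) + 4846 = -1390527/806 + 4846 = 2515349/806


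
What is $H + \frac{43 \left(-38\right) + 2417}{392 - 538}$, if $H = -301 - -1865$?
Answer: $\frac{227561}{146} \approx 1558.6$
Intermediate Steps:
$H = 1564$ ($H = -301 + 1865 = 1564$)
$H + \frac{43 \left(-38\right) + 2417}{392 - 538} = 1564 + \frac{43 \left(-38\right) + 2417}{392 - 538} = 1564 + \frac{-1634 + 2417}{-146} = 1564 + 783 \left(- \frac{1}{146}\right) = 1564 - \frac{783}{146} = \frac{227561}{146}$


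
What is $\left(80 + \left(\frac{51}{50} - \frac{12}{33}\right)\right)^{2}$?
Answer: $\frac{1967898321}{302500} \approx 6505.4$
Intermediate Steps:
$\left(80 + \left(\frac{51}{50} - \frac{12}{33}\right)\right)^{2} = \left(80 + \left(51 \cdot \frac{1}{50} - \frac{4}{11}\right)\right)^{2} = \left(80 + \left(\frac{51}{50} - \frac{4}{11}\right)\right)^{2} = \left(80 + \frac{361}{550}\right)^{2} = \left(\frac{44361}{550}\right)^{2} = \frac{1967898321}{302500}$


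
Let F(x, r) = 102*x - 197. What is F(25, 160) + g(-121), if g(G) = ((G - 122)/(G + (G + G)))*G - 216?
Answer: 2056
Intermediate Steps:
F(x, r) = -197 + 102*x
g(G) = -770/3 + G/3 (g(G) = ((-122 + G)/(G + 2*G))*G - 216 = ((-122 + G)/((3*G)))*G - 216 = ((-122 + G)*(1/(3*G)))*G - 216 = ((-122 + G)/(3*G))*G - 216 = (-122/3 + G/3) - 216 = -770/3 + G/3)
F(25, 160) + g(-121) = (-197 + 102*25) + (-770/3 + (1/3)*(-121)) = (-197 + 2550) + (-770/3 - 121/3) = 2353 - 297 = 2056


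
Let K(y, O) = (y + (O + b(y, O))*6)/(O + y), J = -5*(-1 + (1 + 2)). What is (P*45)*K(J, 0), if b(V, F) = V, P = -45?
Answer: -14175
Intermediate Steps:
J = -10 (J = -5*(-1 + 3) = -5*2 = -10)
K(y, O) = (6*O + 7*y)/(O + y) (K(y, O) = (y + (O + y)*6)/(O + y) = (y + (6*O + 6*y))/(O + y) = (6*O + 7*y)/(O + y))
(P*45)*K(J, 0) = (-45*45)*((6*0 + 7*(-10))/(0 - 10)) = -2025*(0 - 70)/(-10) = -(-405)*(-70)/2 = -2025*7 = -14175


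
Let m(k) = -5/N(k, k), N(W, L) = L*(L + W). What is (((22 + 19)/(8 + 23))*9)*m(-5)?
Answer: -369/310 ≈ -1.1903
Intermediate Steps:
m(k) = -5/(2*k**2) (m(k) = -5*1/(k*(k + k)) = -5*1/(2*k**2) = -5/(2*k**2))
(((22 + 19)/(8 + 23))*9)*m(-5) = (((22 + 19)/(8 + 23))*9)*(-5/2/(-5)**2) = ((41/31)*9)*(-5/2*1/25) = ((41*(1/31))*9)*(-1/10) = ((41/31)*9)*(-1/10) = (369/31)*(-1/10) = -369/310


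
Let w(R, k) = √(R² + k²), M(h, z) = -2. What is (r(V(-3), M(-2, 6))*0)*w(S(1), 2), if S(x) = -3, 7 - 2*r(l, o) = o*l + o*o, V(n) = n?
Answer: 0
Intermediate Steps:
r(l, o) = 7/2 - o²/2 - l*o/2 (r(l, o) = 7/2 - (o*l + o*o)/2 = 7/2 - (l*o + o²)/2 = 7/2 - (o² + l*o)/2 = 7/2 + (-o²/2 - l*o/2) = 7/2 - o²/2 - l*o/2)
(r(V(-3), M(-2, 6))*0)*w(S(1), 2) = ((7/2 - ½*(-2)² - ½*(-3)*(-2))*0)*√((-3)² + 2²) = ((7/2 - ½*4 - 3)*0)*√(9 + 4) = ((7/2 - 2 - 3)*0)*√13 = (-3/2*0)*√13 = 0*√13 = 0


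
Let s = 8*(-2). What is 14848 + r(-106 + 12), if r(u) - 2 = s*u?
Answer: 16354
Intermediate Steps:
s = -16
r(u) = 2 - 16*u
14848 + r(-106 + 12) = 14848 + (2 - 16*(-106 + 12)) = 14848 + (2 - 16*(-94)) = 14848 + (2 + 1504) = 14848 + 1506 = 16354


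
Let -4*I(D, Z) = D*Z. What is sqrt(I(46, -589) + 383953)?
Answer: sqrt(1562906)/2 ≈ 625.08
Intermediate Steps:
I(D, Z) = -D*Z/4
sqrt(I(46, -589) + 383953) = sqrt(-1/4*46*(-589) + 383953) = sqrt(13547/2 + 383953) = sqrt(781453/2) = sqrt(1562906)/2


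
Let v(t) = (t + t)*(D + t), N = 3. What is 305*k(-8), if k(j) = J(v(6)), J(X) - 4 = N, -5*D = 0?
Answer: 2135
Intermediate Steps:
D = 0 (D = -⅕*0 = 0)
v(t) = 2*t² (v(t) = (t + t)*(0 + t) = (2*t)*t = 2*t²)
J(X) = 7 (J(X) = 4 + 3 = 7)
k(j) = 7
305*k(-8) = 305*7 = 2135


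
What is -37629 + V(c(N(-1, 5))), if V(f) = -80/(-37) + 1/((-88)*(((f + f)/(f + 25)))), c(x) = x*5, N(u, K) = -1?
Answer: -61256455/1628 ≈ -37627.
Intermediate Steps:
c(x) = 5*x
V(f) = 80/37 - (25 + f)/(176*f) (V(f) = -80*(-1/37) - (25 + f)/(2*f)/88 = 80/37 - (25 + f)/(2*f)/88 = 80/37 - (25 + f)/(176*f))
-37629 + V(c(N(-1, 5))) = -37629 + (-925 + 14043*(5*(-1)))/(6512*((5*(-1)))) = -37629 + (1/6512)*(-925 + 14043*(-5))/(-5) = -37629 + (1/6512)*(-1/5)*(-925 - 70215) = -37629 + (1/6512)*(-1/5)*(-71140) = -37629 + 3557/1628 = -61256455/1628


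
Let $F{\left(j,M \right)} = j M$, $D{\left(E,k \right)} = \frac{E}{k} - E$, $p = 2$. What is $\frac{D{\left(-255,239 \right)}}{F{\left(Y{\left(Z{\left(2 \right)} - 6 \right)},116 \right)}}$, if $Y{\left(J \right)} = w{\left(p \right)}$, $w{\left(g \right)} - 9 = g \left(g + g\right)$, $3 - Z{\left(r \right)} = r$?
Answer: $\frac{1785}{13862} \approx 0.12877$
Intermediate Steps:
$Z{\left(r \right)} = 3 - r$
$D{\left(E,k \right)} = - E + \frac{E}{k}$
$w{\left(g \right)} = 9 + 2 g^{2}$ ($w{\left(g \right)} = 9 + g \left(g + g\right) = 9 + g 2 g = 9 + 2 g^{2}$)
$Y{\left(J \right)} = 17$ ($Y{\left(J \right)} = 9 + 2 \cdot 2^{2} = 9 + 2 \cdot 4 = 9 + 8 = 17$)
$F{\left(j,M \right)} = M j$
$\frac{D{\left(-255,239 \right)}}{F{\left(Y{\left(Z{\left(2 \right)} - 6 \right)},116 \right)}} = \frac{\left(-1\right) \left(-255\right) - \frac{255}{239}}{116 \cdot 17} = \frac{255 - \frac{255}{239}}{1972} = \left(255 - \frac{255}{239}\right) \frac{1}{1972} = \frac{60690}{239} \cdot \frac{1}{1972} = \frac{1785}{13862}$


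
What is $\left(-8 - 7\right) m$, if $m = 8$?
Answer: $-120$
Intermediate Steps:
$\left(-8 - 7\right) m = \left(-8 - 7\right) 8 = \left(-15\right) 8 = -120$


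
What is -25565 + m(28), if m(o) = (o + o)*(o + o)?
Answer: -22429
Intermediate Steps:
m(o) = 4*o² (m(o) = (2*o)*(2*o) = 4*o²)
-25565 + m(28) = -25565 + 4*28² = -25565 + 4*784 = -25565 + 3136 = -22429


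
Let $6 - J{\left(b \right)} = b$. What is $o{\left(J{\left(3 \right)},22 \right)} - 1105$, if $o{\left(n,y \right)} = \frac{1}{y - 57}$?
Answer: $- \frac{38676}{35} \approx -1105.0$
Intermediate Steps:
$J{\left(b \right)} = 6 - b$
$o{\left(n,y \right)} = \frac{1}{-57 + y}$
$o{\left(J{\left(3 \right)},22 \right)} - 1105 = \frac{1}{-57 + 22} - 1105 = \frac{1}{-35} - 1105 = - \frac{1}{35} - 1105 = - \frac{38676}{35}$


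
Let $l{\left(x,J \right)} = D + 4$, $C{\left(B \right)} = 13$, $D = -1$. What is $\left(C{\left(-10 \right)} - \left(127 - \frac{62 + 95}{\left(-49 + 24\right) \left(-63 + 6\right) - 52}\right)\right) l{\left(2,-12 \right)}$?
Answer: $- \frac{469095}{1373} \approx -341.66$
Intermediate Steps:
$l{\left(x,J \right)} = 3$ ($l{\left(x,J \right)} = -1 + 4 = 3$)
$\left(C{\left(-10 \right)} - \left(127 - \frac{62 + 95}{\left(-49 + 24\right) \left(-63 + 6\right) - 52}\right)\right) l{\left(2,-12 \right)} = \left(13 - \left(127 - \frac{62 + 95}{\left(-49 + 24\right) \left(-63 + 6\right) - 52}\right)\right) 3 = \left(13 - \left(127 - \frac{157}{\left(-25\right) \left(-57\right) - 52}\right)\right) 3 = \left(13 - \left(127 - \frac{157}{1425 - 52}\right)\right) 3 = \left(13 - \left(127 - \frac{157}{1373}\right)\right) 3 = \left(13 + \left(157 \cdot \frac{1}{1373} - 127\right)\right) 3 = \left(13 + \left(\frac{157}{1373} - 127\right)\right) 3 = \left(13 - \frac{174214}{1373}\right) 3 = \left(- \frac{156365}{1373}\right) 3 = - \frac{469095}{1373}$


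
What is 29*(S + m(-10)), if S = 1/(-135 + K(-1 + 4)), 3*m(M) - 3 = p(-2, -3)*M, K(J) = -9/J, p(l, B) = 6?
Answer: -76067/138 ≈ -551.21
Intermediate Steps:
m(M) = 1 + 2*M (m(M) = 1 + (6*M)/3 = 1 + 2*M)
S = -1/138 (S = 1/(-135 - 9/(-1 + 4)) = 1/(-135 - 9/3) = 1/(-135 - 9*⅓) = 1/(-135 - 3) = 1/(-138) = -1/138 ≈ -0.0072464)
29*(S + m(-10)) = 29*(-1/138 + (1 + 2*(-10))) = 29*(-1/138 + (1 - 20)) = 29*(-1/138 - 19) = 29*(-2623/138) = -76067/138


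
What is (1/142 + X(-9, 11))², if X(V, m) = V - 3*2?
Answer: 4532641/20164 ≈ 224.79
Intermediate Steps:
X(V, m) = -6 + V (X(V, m) = V - 6 = -6 + V)
(1/142 + X(-9, 11))² = (1/142 + (-6 - 9))² = (1/142 - 15)² = (-2129/142)² = 4532641/20164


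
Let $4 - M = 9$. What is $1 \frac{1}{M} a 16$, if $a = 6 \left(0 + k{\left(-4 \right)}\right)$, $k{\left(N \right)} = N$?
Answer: $\frac{384}{5} \approx 76.8$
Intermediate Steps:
$M = -5$ ($M = 4 - 9 = -5$)
$a = -24$ ($a = 6 \left(0 - 4\right) = 6 \left(-4\right) = -24$)
$1 \frac{1}{M} a 16 = 1 \frac{1}{-5} \left(-24\right) 16 = 1 \left(- \frac{1}{5}\right) \left(-24\right) 16 = \left(- \frac{1}{5}\right) \left(-24\right) 16 = \frac{24}{5} \cdot 16 = \frac{384}{5}$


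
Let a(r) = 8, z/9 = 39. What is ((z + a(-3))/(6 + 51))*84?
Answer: 10052/19 ≈ 529.05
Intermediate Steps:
z = 351 (z = 9*39 = 351)
((z + a(-3))/(6 + 51))*84 = ((351 + 8)/(6 + 51))*84 = (359/57)*84 = 10052/19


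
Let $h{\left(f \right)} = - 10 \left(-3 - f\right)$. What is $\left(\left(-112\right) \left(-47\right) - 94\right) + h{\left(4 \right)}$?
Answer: $5240$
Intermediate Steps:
$h{\left(f \right)} = 30 + 10 f$
$\left(\left(-112\right) \left(-47\right) - 94\right) + h{\left(4 \right)} = \left(\left(-112\right) \left(-47\right) - 94\right) + \left(30 + 10 \cdot 4\right) = \left(5264 - 94\right) + \left(30 + 40\right) = 5170 + 70 = 5240$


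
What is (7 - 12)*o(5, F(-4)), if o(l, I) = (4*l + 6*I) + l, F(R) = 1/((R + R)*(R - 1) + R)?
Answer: -755/6 ≈ -125.83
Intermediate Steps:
F(R) = 1/(R + 2*R*(-1 + R)) (F(R) = 1/((2*R)*(-1 + R) + R) = 1/(2*R*(-1 + R) + R) = 1/(R + 2*R*(-1 + R)))
o(l, I) = 5*l + 6*I
(7 - 12)*o(5, F(-4)) = (7 - 12)*(5*5 + 6*(1/((-4)*(-1 + 2*(-4))))) = -5*(25 + 6*(-1/(4*(-1 - 8)))) = -5*(25 + 6*(-¼/(-9))) = -5*(25 + 6*(-¼*(-⅑))) = -5*(25 + 6*(1/36)) = -5*(25 + ⅙) = -5*151/6 = -755/6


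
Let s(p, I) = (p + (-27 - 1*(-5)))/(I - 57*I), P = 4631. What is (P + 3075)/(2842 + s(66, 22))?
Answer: 215768/79575 ≈ 2.7115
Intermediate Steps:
s(p, I) = -(-22 + p)/(56*I) (s(p, I) = (p + (-27 + 5))/((-56*I)) = (p - 22)*(-1/(56*I)) = (-22 + p)*(-1/(56*I)) = -(-22 + p)/(56*I))
(P + 3075)/(2842 + s(66, 22)) = (4631 + 3075)/(2842 + (1/56)*(22 - 1*66)/22) = 7706/(2842 + (1/56)*(1/22)*(22 - 66)) = 7706/(2842 + (1/56)*(1/22)*(-44)) = 7706/(2842 - 1/28) = 7706/(79575/28) = 7706*(28/79575) = 215768/79575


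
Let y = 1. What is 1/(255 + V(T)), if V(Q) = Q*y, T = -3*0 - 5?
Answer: 1/250 ≈ 0.0040000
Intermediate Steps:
T = -5 (T = 0 - 5 = -5)
V(Q) = Q (V(Q) = Q*1 = Q)
1/(255 + V(T)) = 1/(255 - 5) = 1/250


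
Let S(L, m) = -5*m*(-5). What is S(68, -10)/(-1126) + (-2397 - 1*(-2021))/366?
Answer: -82969/103029 ≈ -0.80530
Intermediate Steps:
S(L, m) = 25*m
S(68, -10)/(-1126) + (-2397 - 1*(-2021))/366 = (25*(-10))/(-1126) + (-2397 - 1*(-2021))/366 = -250*(-1/1126) + (-2397 + 2021)*(1/366) = 125/563 - 376*1/366 = 125/563 - 188/183 = -82969/103029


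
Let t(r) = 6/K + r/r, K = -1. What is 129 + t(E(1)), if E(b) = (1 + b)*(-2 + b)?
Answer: 124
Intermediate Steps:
t(r) = -5 (t(r) = 6/(-1) + r/r = 6*(-1) + 1 = -6 + 1 = -5)
129 + t(E(1)) = 129 - 5 = 124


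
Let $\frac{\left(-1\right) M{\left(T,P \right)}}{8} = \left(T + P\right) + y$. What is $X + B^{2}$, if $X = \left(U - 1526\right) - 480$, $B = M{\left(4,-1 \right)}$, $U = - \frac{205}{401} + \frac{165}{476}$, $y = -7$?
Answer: $- \frac{187471647}{190876} \approx -982.16$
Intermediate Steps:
$M{\left(T,P \right)} = 56 - 8 P - 8 T$ ($M{\left(T,P \right)} = - 8 \left(\left(T + P\right) - 7\right) = - 8 \left(\left(P + T\right) - 7\right) = - 8 \left(-7 + P + T\right) = 56 - 8 P - 8 T$)
$U = - \frac{31415}{190876}$ ($U = \left(-205\right) \frac{1}{401} + 165 \cdot \frac{1}{476} = - \frac{205}{401} + \frac{165}{476} = - \frac{31415}{190876} \approx -0.16458$)
$B = 32$ ($B = 56 - -8 - 32 = 56 + 8 - 32 = 32$)
$X = - \frac{382928671}{190876}$ ($X = \left(- \frac{31415}{190876} - 1526\right) - 480 = - \frac{291308191}{190876} - 480 = - \frac{382928671}{190876} \approx -2006.2$)
$X + B^{2} = - \frac{382928671}{190876} + 32^{2} = - \frac{382928671}{190876} + 1024 = - \frac{187471647}{190876}$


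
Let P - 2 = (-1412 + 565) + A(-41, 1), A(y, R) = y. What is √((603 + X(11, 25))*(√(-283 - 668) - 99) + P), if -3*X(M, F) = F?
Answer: √(-537822 + 5352*I*√951)/3 ≈ 37.085 + 247.25*I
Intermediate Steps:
X(M, F) = -F/3
P = -886 (P = 2 + ((-1412 + 565) - 41) = 2 + (-847 - 41) = 2 - 888 = -886)
√((603 + X(11, 25))*(√(-283 - 668) - 99) + P) = √((603 - ⅓*25)*(√(-283 - 668) - 99) - 886) = √((603 - 25/3)*(√(-951) - 99) - 886) = √(1784*(I*√951 - 99)/3 - 886) = √(1784*(-99 + I*√951)/3 - 886) = √((-58872 + 1784*I*√951/3) - 886) = √(-59758 + 1784*I*√951/3)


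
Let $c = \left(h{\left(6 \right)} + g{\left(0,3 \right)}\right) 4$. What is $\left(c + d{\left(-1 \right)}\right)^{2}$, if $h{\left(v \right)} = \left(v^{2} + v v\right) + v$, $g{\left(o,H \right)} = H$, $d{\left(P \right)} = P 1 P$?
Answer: $105625$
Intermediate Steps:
$d{\left(P \right)} = P^{2}$ ($d{\left(P \right)} = P P = P^{2}$)
$h{\left(v \right)} = v + 2 v^{2}$ ($h{\left(v \right)} = \left(v^{2} + v^{2}\right) + v = 2 v^{2} + v = v + 2 v^{2}$)
$c = 324$ ($c = \left(6 \left(1 + 2 \cdot 6\right) + 3\right) 4 = \left(6 \left(1 + 12\right) + 3\right) 4 = \left(6 \cdot 13 + 3\right) 4 = \left(78 + 3\right) 4 = 81 \cdot 4 = 324$)
$\left(c + d{\left(-1 \right)}\right)^{2} = \left(324 + \left(-1\right)^{2}\right)^{2} = \left(324 + 1\right)^{2} = 325^{2} = 105625$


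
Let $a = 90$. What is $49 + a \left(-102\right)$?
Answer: $-9131$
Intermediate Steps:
$49 + a \left(-102\right) = 49 + 90 \left(-102\right) = 49 - 9180 = -9131$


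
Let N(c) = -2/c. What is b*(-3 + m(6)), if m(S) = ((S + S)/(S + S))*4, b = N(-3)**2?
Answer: 4/9 ≈ 0.44444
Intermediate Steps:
b = 4/9 (b = (-2/(-3))**2 = (-2*(-1/3))**2 = (2/3)**2 = 4/9 ≈ 0.44444)
m(S) = 4 (m(S) = ((2*S)/((2*S)))*4 = ((2*S)*(1/(2*S)))*4 = 1*4 = 4)
b*(-3 + m(6)) = 4*(-3 + 4)/9 = (4/9)*1 = 4/9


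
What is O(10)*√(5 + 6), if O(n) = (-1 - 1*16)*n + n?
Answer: -160*√11 ≈ -530.66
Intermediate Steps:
O(n) = -16*n (O(n) = (-1 - 16)*n + n = -17*n + n = -16*n)
O(10)*√(5 + 6) = (-16*10)*√(5 + 6) = -160*√11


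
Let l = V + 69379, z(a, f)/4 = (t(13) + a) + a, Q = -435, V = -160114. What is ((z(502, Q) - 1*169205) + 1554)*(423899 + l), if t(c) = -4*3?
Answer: -54533283012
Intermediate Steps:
t(c) = -12
z(a, f) = -48 + 8*a (z(a, f) = 4*((-12 + a) + a) = 4*(-12 + 2*a) = -48 + 8*a)
l = -90735 (l = -160114 + 69379 = -90735)
((z(502, Q) - 1*169205) + 1554)*(423899 + l) = (((-48 + 8*502) - 1*169205) + 1554)*(423899 - 90735) = (((-48 + 4016) - 169205) + 1554)*333164 = ((3968 - 169205) + 1554)*333164 = (-165237 + 1554)*333164 = -163683*333164 = -54533283012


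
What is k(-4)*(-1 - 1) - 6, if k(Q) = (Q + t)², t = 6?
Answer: -14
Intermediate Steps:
k(Q) = (6 + Q)² (k(Q) = (Q + 6)² = (6 + Q)²)
k(-4)*(-1 - 1) - 6 = (6 - 4)²*(-1 - 1) - 6 = 2²*(-2) - 6 = 4*(-2) - 6 = -8 - 6 = -14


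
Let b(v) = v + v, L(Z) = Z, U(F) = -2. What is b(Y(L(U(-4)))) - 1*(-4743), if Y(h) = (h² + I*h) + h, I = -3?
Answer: 4759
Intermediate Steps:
Y(h) = h² - 2*h (Y(h) = (h² - 3*h) + h = h² - 2*h)
b(v) = 2*v
b(Y(L(U(-4)))) - 1*(-4743) = 2*(-2*(-2 - 2)) - 1*(-4743) = 2*(-2*(-4)) + 4743 = 2*8 + 4743 = 16 + 4743 = 4759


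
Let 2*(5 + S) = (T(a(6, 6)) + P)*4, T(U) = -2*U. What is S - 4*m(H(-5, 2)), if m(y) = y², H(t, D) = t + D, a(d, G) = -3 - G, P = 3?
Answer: 1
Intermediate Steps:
H(t, D) = D + t
S = 37 (S = -5 + ((-2*(-3 - 1*6) + 3)*4)/2 = -5 + ((-2*(-3 - 6) + 3)*4)/2 = -5 + ((-2*(-9) + 3)*4)/2 = -5 + ((18 + 3)*4)/2 = -5 + (21*4)/2 = -5 + (½)*84 = -5 + 42 = 37)
S - 4*m(H(-5, 2)) = 37 - 4*(2 - 5)² = 37 - 4*(-3)² = 37 - 4*9 = 37 - 36 = 1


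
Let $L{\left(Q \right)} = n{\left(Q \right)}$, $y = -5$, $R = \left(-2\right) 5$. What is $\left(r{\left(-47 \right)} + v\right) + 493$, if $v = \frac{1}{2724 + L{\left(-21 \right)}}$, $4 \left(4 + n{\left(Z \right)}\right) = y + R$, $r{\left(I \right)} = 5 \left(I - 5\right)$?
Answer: $\frac{2531549}{10865} \approx 233.0$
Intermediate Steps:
$r{\left(I \right)} = -25 + 5 I$ ($r{\left(I \right)} = 5 \left(-5 + I\right) = -25 + 5 I$)
$R = -10$
$n{\left(Z \right)} = - \frac{31}{4}$ ($n{\left(Z \right)} = -4 + \frac{-5 - 10}{4} = -4 + \frac{1}{4} \left(-15\right) = -4 - \frac{15}{4} = - \frac{31}{4}$)
$L{\left(Q \right)} = - \frac{31}{4}$
$v = \frac{4}{10865}$ ($v = \frac{1}{2724 - \frac{31}{4}} = \frac{1}{\frac{10865}{4}} = \frac{4}{10865} \approx 0.00036815$)
$\left(r{\left(-47 \right)} + v\right) + 493 = \left(\left(-25 + 5 \left(-47\right)\right) + \frac{4}{10865}\right) + 493 = \left(\left(-25 - 235\right) + \frac{4}{10865}\right) + 493 = \left(-260 + \frac{4}{10865}\right) + 493 = - \frac{2824896}{10865} + 493 = \frac{2531549}{10865}$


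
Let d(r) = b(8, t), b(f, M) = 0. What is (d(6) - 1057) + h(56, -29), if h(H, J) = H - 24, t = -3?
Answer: -1025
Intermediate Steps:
h(H, J) = -24 + H
d(r) = 0
(d(6) - 1057) + h(56, -29) = (0 - 1057) + (-24 + 56) = -1057 + 32 = -1025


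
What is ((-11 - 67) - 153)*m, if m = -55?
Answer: 12705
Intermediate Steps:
((-11 - 67) - 153)*m = ((-11 - 67) - 153)*(-55) = (-78 - 153)*(-55) = -231*(-55) = 12705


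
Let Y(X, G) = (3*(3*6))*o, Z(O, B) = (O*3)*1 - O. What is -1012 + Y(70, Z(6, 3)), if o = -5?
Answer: -1282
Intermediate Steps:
Z(O, B) = 2*O (Z(O, B) = (3*O)*1 - O = 3*O - O = 2*O)
Y(X, G) = -270 (Y(X, G) = (3*(3*6))*(-5) = (3*18)*(-5) = 54*(-5) = -270)
-1012 + Y(70, Z(6, 3)) = -1012 - 270 = -1282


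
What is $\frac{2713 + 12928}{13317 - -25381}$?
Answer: $\frac{15641}{38698} \approx 0.40418$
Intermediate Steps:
$\frac{2713 + 12928}{13317 - -25381} = \frac{15641}{13317 + 25381} = \frac{15641}{38698}$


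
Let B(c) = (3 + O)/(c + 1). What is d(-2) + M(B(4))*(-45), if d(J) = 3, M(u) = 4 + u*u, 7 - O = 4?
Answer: -1209/5 ≈ -241.80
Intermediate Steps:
O = 3 (O = 7 - 1*4 = 7 - 4 = 3)
B(c) = 6/(1 + c) (B(c) = (3 + 3)/(c + 1) = 6/(1 + c))
M(u) = 4 + u**2
d(-2) + M(B(4))*(-45) = 3 + (4 + (6/(1 + 4))**2)*(-45) = 3 + (4 + (6/5)**2)*(-45) = 3 + (4 + 36/25)*(-45) = 3 + (136/25)*(-45) = 3 - 1224/5 = -1209/5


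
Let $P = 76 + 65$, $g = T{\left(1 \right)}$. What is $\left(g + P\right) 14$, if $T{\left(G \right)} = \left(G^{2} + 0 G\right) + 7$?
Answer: $2086$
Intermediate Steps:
$T{\left(G \right)} = 7 + G^{2}$ ($T{\left(G \right)} = \left(G^{2} + 0\right) + 7 = G^{2} + 7 = 7 + G^{2}$)
$g = 8$ ($g = 7 + 1^{2} = 7 + 1 = 8$)
$P = 141$
$\left(g + P\right) 14 = \left(8 + 141\right) 14 = 149 \cdot 14 = 2086$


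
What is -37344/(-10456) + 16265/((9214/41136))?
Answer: 437263351116/6021349 ≈ 72619.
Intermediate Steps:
-37344/(-10456) + 16265/((9214/41136)) = -37344*(-1/10456) + 16265/((9214*(1/41136))) = 4668/1307 + 16265/(4607/20568) = 4668/1307 + 16265*(20568/4607) = 4668/1307 + 334538520/4607 = 437263351116/6021349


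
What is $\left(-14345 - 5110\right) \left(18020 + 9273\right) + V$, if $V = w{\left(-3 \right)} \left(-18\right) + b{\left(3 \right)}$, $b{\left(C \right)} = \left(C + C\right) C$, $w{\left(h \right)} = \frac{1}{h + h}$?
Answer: $-530985294$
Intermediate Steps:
$w{\left(h \right)} = \frac{1}{2 h}$
$b{\left(C \right)} = 2 C^{2}$ ($b{\left(C \right)} = 2 C C = 2 C^{2}$)
$V = 21$ ($V = \frac{1}{2 \left(-3\right)} \left(-18\right) + 2 \cdot 3^{2} = \frac{1}{2} \left(- \frac{1}{3}\right) \left(-18\right) + 2 \cdot 9 = \left(- \frac{1}{6}\right) \left(-18\right) + 18 = 3 + 18 = 21$)
$\left(-14345 - 5110\right) \left(18020 + 9273\right) + V = \left(-14345 - 5110\right) \left(18020 + 9273\right) + 21 = \left(-19455\right) 27293 + 21 = -530985315 + 21 = -530985294$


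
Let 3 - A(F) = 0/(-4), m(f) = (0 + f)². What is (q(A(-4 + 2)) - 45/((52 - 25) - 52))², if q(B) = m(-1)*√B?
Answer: 156/25 + 18*√3/5 ≈ 12.475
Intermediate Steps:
m(f) = f²
A(F) = 3 (A(F) = 3 - 0/(-4) = 3 - 0*(-1)/4 = 3 - 1*0 = 3 + 0 = 3)
q(B) = √B (q(B) = (-1)²*√B = 1*√B = √B)
(q(A(-4 + 2)) - 45/((52 - 25) - 52))² = (√3 - 45/((52 - 25) - 52))² = (√3 - 45/(27 - 52))² = (√3 - 45/(-25))² = (√3 - 45*(-1/25))² = (√3 + 9/5)² = (9/5 + √3)²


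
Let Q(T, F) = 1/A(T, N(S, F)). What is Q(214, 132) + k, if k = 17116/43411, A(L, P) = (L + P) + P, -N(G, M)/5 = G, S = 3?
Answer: 3192755/7987624 ≈ 0.39971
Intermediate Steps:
N(G, M) = -5*G
A(L, P) = L + 2*P
Q(T, F) = 1/(-30 + T) (Q(T, F) = 1/(T + 2*(-5*3)) = 1/(T + 2*(-15)) = 1/(T - 30) = 1/(-30 + T))
k = 17116/43411 (k = 17116*(1/43411) = 17116/43411 ≈ 0.39428)
Q(214, 132) + k = 1/(-30 + 214) + 17116/43411 = 1/184 + 17116/43411 = 3192755/7987624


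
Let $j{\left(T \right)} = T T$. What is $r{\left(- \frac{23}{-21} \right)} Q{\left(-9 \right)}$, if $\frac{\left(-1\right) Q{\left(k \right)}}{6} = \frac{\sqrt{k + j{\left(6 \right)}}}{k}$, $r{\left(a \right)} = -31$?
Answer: $- 62 \sqrt{3} \approx -107.39$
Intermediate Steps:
$j{\left(T \right)} = T^{2}$
$Q{\left(k \right)} = - \frac{6 \sqrt{36 + k}}{k}$ ($Q{\left(k \right)} = - 6 \frac{\sqrt{k + 6^{2}}}{k} = - 6 \frac{\sqrt{k + 36}}{k} = - 6 \frac{\sqrt{36 + k}}{k} = - \frac{6 \sqrt{36 + k}}{k}$)
$r{\left(- \frac{23}{-21} \right)} Q{\left(-9 \right)} = - 31 \left(- \frac{6 \sqrt{36 - 9}}{-9}\right) = - 31 \left(\left(-6\right) \left(- \frac{1}{9}\right) \sqrt{27}\right) = - 31 \left(\left(-6\right) \left(- \frac{1}{9}\right) 3 \sqrt{3}\right) = - 31 \cdot 2 \sqrt{3} = - 62 \sqrt{3}$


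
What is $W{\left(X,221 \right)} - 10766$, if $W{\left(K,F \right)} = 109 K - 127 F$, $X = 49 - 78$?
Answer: $-41994$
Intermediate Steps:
$X = -29$ ($X = 49 - 78 = -29$)
$W{\left(K,F \right)} = - 127 F + 109 K$
$W{\left(X,221 \right)} - 10766 = \left(\left(-127\right) 221 + 109 \left(-29\right)\right) - 10766 = \left(-28067 - 3161\right) - 10766 = -31228 - 10766 = -41994$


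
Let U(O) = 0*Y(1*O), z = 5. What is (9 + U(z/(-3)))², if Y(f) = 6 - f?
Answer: 81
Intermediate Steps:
U(O) = 0 (U(O) = 0*(6 - O) = 0)
(9 + U(z/(-3)))² = (9 + 0)² = 9² = 81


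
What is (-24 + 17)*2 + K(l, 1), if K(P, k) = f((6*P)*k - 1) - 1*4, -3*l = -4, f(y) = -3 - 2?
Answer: -23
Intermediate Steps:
f(y) = -5
l = 4/3 (l = -1/3*(-4) = 4/3 ≈ 1.3333)
K(P, k) = -9 (K(P, k) = -5 - 1*4 = -5 - 4 = -9)
(-24 + 17)*2 + K(l, 1) = (-24 + 17)*2 - 9 = -7*2 - 9 = -14 - 9 = -23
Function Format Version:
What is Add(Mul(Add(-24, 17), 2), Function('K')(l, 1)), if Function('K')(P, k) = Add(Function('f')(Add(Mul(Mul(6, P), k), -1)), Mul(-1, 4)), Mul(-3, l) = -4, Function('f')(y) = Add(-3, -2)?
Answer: -23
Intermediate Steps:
Function('f')(y) = -5
l = Rational(4, 3) (l = Mul(Rational(-1, 3), -4) = Rational(4, 3) ≈ 1.3333)
Function('K')(P, k) = -9 (Function('K')(P, k) = Add(-5, Mul(-1, 4)) = Add(-5, -4) = -9)
Add(Mul(Add(-24, 17), 2), Function('K')(l, 1)) = Add(Mul(Add(-24, 17), 2), -9) = Add(Mul(-7, 2), -9) = Add(-14, -9) = -23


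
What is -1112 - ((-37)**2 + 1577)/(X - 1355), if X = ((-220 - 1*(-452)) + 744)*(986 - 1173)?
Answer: -68152386/61289 ≈ -1112.0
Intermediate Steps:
X = -182512 (X = ((-220 + 452) + 744)*(-187) = (232 + 744)*(-187) = 976*(-187) = -182512)
-1112 - ((-37)**2 + 1577)/(X - 1355) = -1112 - ((-37)**2 + 1577)/(-182512 - 1355) = -1112 - (1369 + 1577)/(-183867) = -1112 - 2946*(-1)/183867 = -1112 - 1*(-982/61289) = -1112 + 982/61289 = -68152386/61289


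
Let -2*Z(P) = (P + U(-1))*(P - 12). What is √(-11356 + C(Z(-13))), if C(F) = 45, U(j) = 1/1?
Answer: I*√11311 ≈ 106.35*I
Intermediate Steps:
U(j) = 1
Z(P) = -(1 + P)*(-12 + P)/2 (Z(P) = -(P + 1)*(P - 12)/2 = -(1 + P)*(-12 + P)/2)
√(-11356 + C(Z(-13))) = √(-11356 + 45) = √(-11311) = I*√11311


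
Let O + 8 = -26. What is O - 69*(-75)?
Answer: 5141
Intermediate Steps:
O = -34 (O = -8 - 26 = -34)
O - 69*(-75) = -34 - 69*(-75) = -34 + 5175 = 5141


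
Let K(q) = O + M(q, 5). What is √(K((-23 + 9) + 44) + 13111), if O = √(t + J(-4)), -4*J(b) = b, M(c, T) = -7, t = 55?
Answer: √(13104 + 2*√14) ≈ 114.51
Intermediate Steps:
J(b) = -b/4
O = 2*√14 (O = √(55 - ¼*(-4)) = √(55 + 1) = √56 = 2*√14 ≈ 7.4833)
K(q) = -7 + 2*√14 (K(q) = 2*√14 - 7 = -7 + 2*√14)
√(K((-23 + 9) + 44) + 13111) = √((-7 + 2*√14) + 13111) = √(13104 + 2*√14)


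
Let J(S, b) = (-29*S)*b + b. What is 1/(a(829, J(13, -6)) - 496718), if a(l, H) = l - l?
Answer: -1/496718 ≈ -2.0132e-6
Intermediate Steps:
J(S, b) = b - 29*S*b (J(S, b) = -29*S*b + b = b - 29*S*b)
a(l, H) = 0
1/(a(829, J(13, -6)) - 496718) = 1/(0 - 496718) = 1/(-496718) = -1/496718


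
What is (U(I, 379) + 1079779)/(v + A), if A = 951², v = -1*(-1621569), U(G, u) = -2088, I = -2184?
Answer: 1077691/2525970 ≈ 0.42664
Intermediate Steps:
v = 1621569
A = 904401
(U(I, 379) + 1079779)/(v + A) = (-2088 + 1079779)/(1621569 + 904401) = 1077691/2525970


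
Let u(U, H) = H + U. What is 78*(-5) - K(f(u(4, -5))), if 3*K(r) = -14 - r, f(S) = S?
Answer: -1157/3 ≈ -385.67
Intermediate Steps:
K(r) = -14/3 - r/3 (K(r) = (-14 - r)/3 = -14/3 - r/3)
78*(-5) - K(f(u(4, -5))) = 78*(-5) - (-14/3 - (-5 + 4)/3) = -390 - (-14/3 - 1/3*(-1)) = -390 - (-14/3 + 1/3) = -390 - 1*(-13/3) = -390 + 13/3 = -1157/3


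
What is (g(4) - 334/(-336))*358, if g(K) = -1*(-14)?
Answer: 450901/84 ≈ 5367.9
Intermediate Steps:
g(K) = 14
(g(4) - 334/(-336))*358 = (14 - 334/(-336))*358 = (14 - 334*(-1/336))*358 = (14 + 167/168)*358 = (2519/168)*358 = 450901/84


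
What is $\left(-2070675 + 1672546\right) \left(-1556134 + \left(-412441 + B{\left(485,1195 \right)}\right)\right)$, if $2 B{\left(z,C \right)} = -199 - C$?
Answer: $784024292088$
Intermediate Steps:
$B{\left(z,C \right)} = - \frac{199}{2} - \frac{C}{2}$ ($B{\left(z,C \right)} = \frac{-199 - C}{2} = - \frac{199}{2} - \frac{C}{2}$)
$\left(-2070675 + 1672546\right) \left(-1556134 + \left(-412441 + B{\left(485,1195 \right)}\right)\right) = \left(-2070675 + 1672546\right) \left(-1556134 - 413138\right) = - 398129 \left(-1556134 - 413138\right) = \left(-398129\right) \left(-1969272\right) = 784024292088$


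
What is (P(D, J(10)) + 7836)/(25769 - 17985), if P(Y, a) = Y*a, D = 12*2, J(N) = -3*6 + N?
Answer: 273/278 ≈ 0.98201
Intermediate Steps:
J(N) = -18 + N
D = 24
(P(D, J(10)) + 7836)/(25769 - 17985) = (24*(-18 + 10) + 7836)/(25769 - 17985) = (24*(-8) + 7836)/7784 = (-192 + 7836)*(1/7784) = 7644*(1/7784) = 273/278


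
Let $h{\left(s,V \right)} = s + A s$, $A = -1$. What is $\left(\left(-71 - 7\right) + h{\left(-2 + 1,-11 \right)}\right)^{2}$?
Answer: $6084$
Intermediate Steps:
$h{\left(s,V \right)} = 0$ ($h{\left(s,V \right)} = s - s = 0$)
$\left(\left(-71 - 7\right) + h{\left(-2 + 1,-11 \right)}\right)^{2} = \left(\left(-71 - 7\right) + 0\right)^{2} = \left(-78 + 0\right)^{2} = \left(-78\right)^{2} = 6084$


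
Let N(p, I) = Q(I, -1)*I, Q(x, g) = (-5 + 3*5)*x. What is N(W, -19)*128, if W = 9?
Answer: 462080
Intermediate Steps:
Q(x, g) = 10*x (Q(x, g) = (-5 + 15)*x = 10*x)
N(p, I) = 10*I² (N(p, I) = (10*I)*I = 10*I²)
N(W, -19)*128 = (10*(-19)²)*128 = (10*361)*128 = 3610*128 = 462080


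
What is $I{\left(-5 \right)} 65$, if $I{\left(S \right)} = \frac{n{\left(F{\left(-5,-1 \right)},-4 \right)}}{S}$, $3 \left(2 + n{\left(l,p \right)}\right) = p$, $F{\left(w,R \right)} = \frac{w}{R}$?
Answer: $\frac{130}{3} \approx 43.333$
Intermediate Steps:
$n{\left(l,p \right)} = -2 + \frac{p}{3}$
$I{\left(S \right)} = - \frac{10}{3 S}$ ($I{\left(S \right)} = \frac{-2 + \frac{1}{3} \left(-4\right)}{S} = \frac{-2 - \frac{4}{3}}{S} = - \frac{10}{3 S}$)
$I{\left(-5 \right)} 65 = - \frac{10}{3 \left(-5\right)} 65 = \left(- \frac{10}{3}\right) \left(- \frac{1}{5}\right) 65 = \frac{2}{3} \cdot 65 = \frac{130}{3}$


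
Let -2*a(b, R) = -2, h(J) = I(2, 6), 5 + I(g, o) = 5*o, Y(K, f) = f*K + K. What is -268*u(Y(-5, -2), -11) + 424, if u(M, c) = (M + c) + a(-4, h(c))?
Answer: 1764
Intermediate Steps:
Y(K, f) = K + K*f (Y(K, f) = K*f + K = K + K*f)
I(g, o) = -5 + 5*o
h(J) = 25 (h(J) = -5 + 5*6 = -5 + 30 = 25)
a(b, R) = 1 (a(b, R) = -½*(-2) = 1)
u(M, c) = 1 + M + c (u(M, c) = (M + c) + 1 = 1 + M + c)
-268*u(Y(-5, -2), -11) + 424 = -268*(1 - 5*(1 - 2) - 11) + 424 = -268*(1 - 5*(-1) - 11) + 424 = -268*(1 + 5 - 11) + 424 = -268*(-5) + 424 = 1340 + 424 = 1764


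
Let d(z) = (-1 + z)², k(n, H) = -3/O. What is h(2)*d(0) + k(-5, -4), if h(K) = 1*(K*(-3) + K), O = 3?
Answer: -5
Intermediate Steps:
h(K) = -2*K (h(K) = 1*(-3*K + K) = 1*(-2*K) = -2*K)
k(n, H) = -1 (k(n, H) = -3/3 = -3*⅓ = -1)
h(2)*d(0) + k(-5, -4) = (-2*2)*(-1 + 0)² - 1 = -4*(-1)² - 1 = -4*1 - 1 = -4 - 1 = -5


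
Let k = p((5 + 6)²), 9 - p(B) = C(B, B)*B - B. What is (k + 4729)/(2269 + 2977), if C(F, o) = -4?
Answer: 5343/5246 ≈ 1.0185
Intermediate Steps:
p(B) = 9 + 5*B (p(B) = 9 - (-4*B - B) = 9 - (-5)*B = 9 + 5*B)
k = 614 (k = 9 + 5*(5 + 6)² = 9 + 5*11² = 9 + 5*121 = 9 + 605 = 614)
(k + 4729)/(2269 + 2977) = (614 + 4729)/(2269 + 2977) = 5343/5246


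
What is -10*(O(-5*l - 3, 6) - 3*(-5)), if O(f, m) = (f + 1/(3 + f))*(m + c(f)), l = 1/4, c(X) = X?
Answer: -493/8 ≈ -61.625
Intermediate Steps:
l = 1/4 ≈ 0.25000
O(f, m) = (f + m)*(f + 1/(3 + f)) (O(f, m) = (f + 1/(3 + f))*(m + f) = (f + 1/(3 + f))*(f + m) = (f + m)*(f + 1/(3 + f)))
-10*(O(-5*l - 3, 6) - 3*(-5)) = -10*(((-5*1/4 - 3) + 6 + (-5*1/4 - 3)**3 + 3*(-5*1/4 - 3)**2 + 6*(-5*1/4 - 3)**2 + 3*(-5*1/4 - 3)*6)/(3 + (-5*1/4 - 3)) - 3*(-5)) = -10*(((-5/4 - 3) + 6 + (-5/4 - 3)**3 + 3*(-5/4 - 3)**2 + 6*(-5/4 - 3)**2 + 3*(-5/4 - 3)*6)/(3 + (-5/4 - 3)) + 15) = -10*((-17/4 + 6 + (-17/4)**3 + 3*(-17/4)**2 + 6*(-17/4)**2 + 3*(-17/4)*6)/(3 - 17/4) + 15) = -10*((-17/4 + 6 - 4913/64 + 3*(289/16) + 6*(289/16) - 153/2)/(-5/4) + 15) = -10*(-4*(-17/4 + 6 - 4913/64 + 867/16 + 867/8 - 153/2)/5 + 15) = -10*(-4/5*707/64 + 15) = -10*(-707/80 + 15) = -10*493/80 = -493/8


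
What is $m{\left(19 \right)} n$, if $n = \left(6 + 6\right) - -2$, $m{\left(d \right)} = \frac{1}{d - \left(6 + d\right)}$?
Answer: $- \frac{7}{3} \approx -2.3333$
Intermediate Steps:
$m{\left(d \right)} = - \frac{1}{6}$ ($m{\left(d \right)} = \frac{1}{-6} = - \frac{1}{6}$)
$n = 14$ ($n = 12 + 2 = 14$)
$m{\left(19 \right)} n = \left(- \frac{1}{6}\right) 14 = - \frac{7}{3}$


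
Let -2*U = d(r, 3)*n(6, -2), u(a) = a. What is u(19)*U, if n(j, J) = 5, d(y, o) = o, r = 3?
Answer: -285/2 ≈ -142.50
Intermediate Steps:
U = -15/2 (U = -3*5/2 = -½*15 = -15/2 ≈ -7.5000)
u(19)*U = 19*(-15/2) = -285/2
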